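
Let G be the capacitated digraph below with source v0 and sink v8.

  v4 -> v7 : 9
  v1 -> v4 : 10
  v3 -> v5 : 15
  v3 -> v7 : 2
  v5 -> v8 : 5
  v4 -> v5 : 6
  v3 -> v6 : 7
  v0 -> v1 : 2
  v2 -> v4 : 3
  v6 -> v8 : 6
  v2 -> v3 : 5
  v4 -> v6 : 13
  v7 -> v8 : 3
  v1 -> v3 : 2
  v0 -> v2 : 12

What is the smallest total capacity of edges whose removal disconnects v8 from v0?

10

Augment v0→v1→v3→v5→v8: bottleneck 2, flow now 2.
Augment v0→v2→v3→v5→v8: bottleneck 3, flow now 5.
Augment v0→v2→v3→v6→v8: bottleneck 2, flow now 7.
Augment v0→v2→v4→v6→v8: bottleneck 3, flow now 10.
No augmenting path remains; maximum flow = 10.
By max-flow min-cut, the minimum cut capacity equals the max flow.
In the residual graph, reachable from v0: {v0, v2}.
Min-cut edges: v0→v1 (2), v2→v3 (5), v2→v4 (3); capacity 2 + 5 + 3 = 10.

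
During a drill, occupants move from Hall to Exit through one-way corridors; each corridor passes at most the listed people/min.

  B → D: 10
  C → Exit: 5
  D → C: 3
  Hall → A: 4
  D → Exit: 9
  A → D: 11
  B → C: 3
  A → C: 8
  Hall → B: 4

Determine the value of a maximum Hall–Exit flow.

8

Augment Hall→A→C→Exit: bottleneck 4, flow now 4.
Augment Hall→B→C→Exit: bottleneck 1, flow now 5.
Augment Hall→B→D→Exit: bottleneck 3, flow now 8.
No augmenting path remains; maximum flow = 8.
In the residual graph, reachable from Hall: {Hall}.
Min-cut edges: Hall→A (4), Hall→B (4); capacity 4 + 4 = 8.
This cut is saturated, so no flow can exceed 8.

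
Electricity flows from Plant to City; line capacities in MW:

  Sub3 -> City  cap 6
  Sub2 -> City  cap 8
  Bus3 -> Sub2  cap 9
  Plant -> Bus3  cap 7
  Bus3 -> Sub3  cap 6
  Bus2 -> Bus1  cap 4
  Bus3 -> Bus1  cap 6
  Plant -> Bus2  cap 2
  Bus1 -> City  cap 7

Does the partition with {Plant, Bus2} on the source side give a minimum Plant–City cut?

No — its capacity is 11, but the minimum cut has capacity 9.

Given cut capacity: 7 + 4 = 11.
Augment Plant→Bus3→Sub2→City: bottleneck 7, flow now 7.
Augment Plant→Bus2→Bus1→City: bottleneck 2, flow now 9.
No augmenting path remains; maximum flow = 9.
In the residual graph, reachable from Plant: {Plant}.
Min-cut edges: Plant→Bus3 (7), Plant→Bus2 (2); capacity 7 + 2 = 9.
Cut capacity 11 exceeds the max flow 9, so it is not minimum.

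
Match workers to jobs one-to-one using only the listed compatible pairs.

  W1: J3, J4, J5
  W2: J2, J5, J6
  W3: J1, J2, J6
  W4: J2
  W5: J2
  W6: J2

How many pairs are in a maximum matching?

4

Unit-capacity flow: source→left, listed edges, right→sink; max matching = max flow.
Augmenting path W1→J3 (+1); matched 1.
Augmenting path W2→J2 (+1); matched 2.
Augmenting path W3→J1 (+1); matched 3.
Augmenting path W4→J2→W2→J5 (+1); matched 4.
No augmenting path remains; maximum matching = 4.
König certificate: {W1, W2, W3, J2} is a vertex cover of size 4 (every listed pair touches it), so no matching can be larger.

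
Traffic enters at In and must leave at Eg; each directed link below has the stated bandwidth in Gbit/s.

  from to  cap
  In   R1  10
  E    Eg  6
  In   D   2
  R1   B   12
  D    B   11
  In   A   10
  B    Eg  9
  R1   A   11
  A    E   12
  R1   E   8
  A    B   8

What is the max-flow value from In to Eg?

15

Augment In→D→B→Eg: bottleneck 2, flow now 2.
Augment In→A→B→Eg: bottleneck 7, flow now 9.
Augment In→A→E→Eg: bottleneck 3, flow now 12.
Augment In→R1→E→Eg: bottleneck 3, flow now 15.
No augmenting path remains; maximum flow = 15.
In the residual graph, reachable from In: {In, D, A, R1, B, E}.
Min-cut edges: B→Eg (9), E→Eg (6); capacity 9 + 6 = 15.
This cut is saturated, so no flow can exceed 15.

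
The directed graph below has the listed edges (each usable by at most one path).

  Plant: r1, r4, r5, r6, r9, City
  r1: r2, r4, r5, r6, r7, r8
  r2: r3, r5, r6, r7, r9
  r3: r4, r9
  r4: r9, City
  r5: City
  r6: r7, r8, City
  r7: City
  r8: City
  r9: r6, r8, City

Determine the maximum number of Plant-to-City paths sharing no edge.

Assign every edge capacity 1; by Menger, the answer equals the max flow.
Path Plant→City (+1); total 1.
Path Plant→r4→City (+1); total 2.
Path Plant→r5→City (+1); total 3.
Path Plant→r6→City (+1); total 4.
Path Plant→r9→City (+1); total 5.
Path Plant→r1→r7→City (+1); total 6.
No residual Plant→City path; max flow = 6.
Certifying cut of size 6: {Plant→City, Plant→r1, Plant→r4, Plant→r5, Plant→r6, Plant→r9}.

6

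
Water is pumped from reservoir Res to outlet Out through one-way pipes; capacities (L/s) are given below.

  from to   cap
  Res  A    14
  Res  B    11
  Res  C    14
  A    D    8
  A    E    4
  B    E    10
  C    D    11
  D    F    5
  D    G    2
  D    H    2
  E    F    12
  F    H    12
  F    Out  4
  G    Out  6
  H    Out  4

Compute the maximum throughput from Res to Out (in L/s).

Augment Res→A→D→F→Out: bottleneck 4, flow now 4.
Augment Res→A→D→G→Out: bottleneck 2, flow now 6.
Augment Res→A→D→H→Out: bottleneck 2, flow now 8.
Augment Res→A→E→F→H→Out: bottleneck 2, flow now 10.
No augmenting path remains; maximum flow = 10.
In the residual graph, reachable from Res: {Res, A, B, C, D, E, F, H}.
Min-cut edges: D→G (2), F→Out (4), H→Out (4); capacity 2 + 4 + 4 = 10.
This cut is saturated, so no flow can exceed 10.

10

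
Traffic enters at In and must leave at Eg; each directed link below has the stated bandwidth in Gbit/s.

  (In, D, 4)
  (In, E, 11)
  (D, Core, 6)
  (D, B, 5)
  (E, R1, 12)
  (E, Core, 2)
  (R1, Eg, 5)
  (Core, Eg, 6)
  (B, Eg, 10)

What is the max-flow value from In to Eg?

11

Augment In→D→Core→Eg: bottleneck 4, flow now 4.
Augment In→E→R1→Eg: bottleneck 5, flow now 9.
Augment In→E→Core→Eg: bottleneck 2, flow now 11.
No augmenting path remains; maximum flow = 11.
In the residual graph, reachable from In: {In, E, R1}.
Min-cut edges: In→D (4), E→Core (2), R1→Eg (5); capacity 4 + 2 + 5 = 11.
This cut is saturated, so no flow can exceed 11.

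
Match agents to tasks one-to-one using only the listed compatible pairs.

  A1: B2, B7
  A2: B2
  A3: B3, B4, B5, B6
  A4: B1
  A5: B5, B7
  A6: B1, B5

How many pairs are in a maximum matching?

5

Unit-capacity flow: source→left, listed edges, right→sink; max matching = max flow.
Augmenting path A1→B2 (+1); matched 1.
Augmenting path A3→B3 (+1); matched 2.
Augmenting path A4→B1 (+1); matched 3.
Augmenting path A5→B5 (+1); matched 4.
Augmenting path A2→B2→A1→B7 (+1); matched 5.
No augmenting path remains; maximum matching = 5.
König certificate: {A3, B1, B2, B5, B7} is a vertex cover of size 5 (every listed pair touches it), so no matching can be larger.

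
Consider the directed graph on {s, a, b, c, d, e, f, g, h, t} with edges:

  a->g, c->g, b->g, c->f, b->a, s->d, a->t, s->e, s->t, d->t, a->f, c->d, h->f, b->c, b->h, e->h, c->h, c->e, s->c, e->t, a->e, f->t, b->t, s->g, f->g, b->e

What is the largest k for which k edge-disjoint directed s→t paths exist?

Assign every edge capacity 1; by Menger, the answer equals the max flow.
Path s→t (+1); total 1.
Path s→d→t (+1); total 2.
Path s→e→t (+1); total 3.
Path s→c→f→t (+1); total 4.
No residual s→t path; max flow = 4.
Certifying cut of size 4: {s→c, s→d, s→e, s→t}.

4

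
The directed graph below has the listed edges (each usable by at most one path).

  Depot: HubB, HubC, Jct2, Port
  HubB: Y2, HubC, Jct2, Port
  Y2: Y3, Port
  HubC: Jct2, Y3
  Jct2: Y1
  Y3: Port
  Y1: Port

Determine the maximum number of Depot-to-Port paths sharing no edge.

4

Assign every edge capacity 1; by Menger, the answer equals the max flow.
Path Depot→Port (+1); total 1.
Path Depot→HubB→Port (+1); total 2.
Path Depot→HubC→Y3→Port (+1); total 3.
Path Depot→Jct2→Y1→Port (+1); total 4.
No residual Depot→Port path; max flow = 4.
Certifying cut of size 4: {Depot→HubB, Depot→HubC, Depot→Jct2, Depot→Port}.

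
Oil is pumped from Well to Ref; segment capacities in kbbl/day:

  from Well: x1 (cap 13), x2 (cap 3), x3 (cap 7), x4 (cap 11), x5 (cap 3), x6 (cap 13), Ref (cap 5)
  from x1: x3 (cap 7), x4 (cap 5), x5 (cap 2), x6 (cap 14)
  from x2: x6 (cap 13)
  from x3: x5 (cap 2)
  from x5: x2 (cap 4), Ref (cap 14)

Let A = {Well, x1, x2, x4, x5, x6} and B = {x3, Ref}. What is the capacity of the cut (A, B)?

Edges leaving {Well, x1, x2, x4, x5, x6}: Well→x3 (7), Well→Ref (5), x1→x3 (7), x5→Ref (14).
Cut capacity = 7 + 5 + 7 + 14 = 33.

33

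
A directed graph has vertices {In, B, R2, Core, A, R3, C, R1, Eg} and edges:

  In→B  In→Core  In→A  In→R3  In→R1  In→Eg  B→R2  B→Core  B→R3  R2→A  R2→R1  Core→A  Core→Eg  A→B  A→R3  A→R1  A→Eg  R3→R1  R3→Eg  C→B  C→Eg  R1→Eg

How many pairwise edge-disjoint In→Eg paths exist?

5

Assign every edge capacity 1; by Menger, the answer equals the max flow.
Path In→Eg (+1); total 1.
Path In→Core→Eg (+1); total 2.
Path In→A→Eg (+1); total 3.
Path In→R3→Eg (+1); total 4.
Path In→R1→Eg (+1); total 5.
No residual In→Eg path; max flow = 5.
Certifying cut of size 5: {A→Eg, Core→Eg, In→Eg, R1→Eg, R3→Eg}.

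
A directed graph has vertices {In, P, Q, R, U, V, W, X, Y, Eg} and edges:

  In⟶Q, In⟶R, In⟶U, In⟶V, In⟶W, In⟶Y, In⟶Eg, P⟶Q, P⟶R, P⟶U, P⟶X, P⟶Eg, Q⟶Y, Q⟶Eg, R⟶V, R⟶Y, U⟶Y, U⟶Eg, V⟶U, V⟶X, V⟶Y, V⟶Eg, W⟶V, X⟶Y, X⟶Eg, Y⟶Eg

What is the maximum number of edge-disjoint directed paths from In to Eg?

6

Assign every edge capacity 1; by Menger, the answer equals the max flow.
Path In→Eg (+1); total 1.
Path In→Q→Eg (+1); total 2.
Path In→U→Eg (+1); total 3.
Path In→V→Eg (+1); total 4.
Path In→Y→Eg (+1); total 5.
Path In→R→V→X→Eg (+1); total 6.
No residual In→Eg path; max flow = 6.
Certifying cut of size 6: {In→Eg, In→Q, U→Eg, V→Eg, V→X, Y→Eg}.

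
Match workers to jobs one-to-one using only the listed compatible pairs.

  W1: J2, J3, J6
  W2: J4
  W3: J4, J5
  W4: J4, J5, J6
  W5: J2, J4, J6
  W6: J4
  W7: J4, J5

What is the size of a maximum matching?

5

Unit-capacity flow: source→left, listed edges, right→sink; max matching = max flow.
Augmenting path W1→J2 (+1); matched 1.
Augmenting path W2→J4 (+1); matched 2.
Augmenting path W3→J5 (+1); matched 3.
Augmenting path W4→J6 (+1); matched 4.
Augmenting path W5→J2→W1→J3 (+1); matched 5.
No augmenting path remains; maximum matching = 5.
König certificate: {W1, W4, W5, J4, J5} is a vertex cover of size 5 (every listed pair touches it), so no matching can be larger.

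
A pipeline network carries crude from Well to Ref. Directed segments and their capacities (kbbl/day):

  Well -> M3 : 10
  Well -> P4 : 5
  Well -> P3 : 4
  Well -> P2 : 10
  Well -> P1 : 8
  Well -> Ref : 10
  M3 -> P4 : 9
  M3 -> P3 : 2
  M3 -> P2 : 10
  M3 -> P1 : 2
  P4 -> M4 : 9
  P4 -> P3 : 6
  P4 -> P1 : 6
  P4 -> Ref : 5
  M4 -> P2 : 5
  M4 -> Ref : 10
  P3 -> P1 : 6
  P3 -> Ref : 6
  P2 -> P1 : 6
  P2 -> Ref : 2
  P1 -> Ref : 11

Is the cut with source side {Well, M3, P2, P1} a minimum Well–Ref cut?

Given cut capacity: 5 + 4 + 10 + 9 + 2 + 2 + 11 = 43.
Augment Well→Ref: bottleneck 10, flow now 10.
Augment Well→P4→Ref: bottleneck 5, flow now 15.
Augment Well→P3→Ref: bottleneck 4, flow now 19.
Augment Well→P2→Ref: bottleneck 2, flow now 21.
Augment Well→P1→Ref: bottleneck 8, flow now 29.
Augment Well→M3→P3→Ref: bottleneck 2, flow now 31.
Augment Well→M3→P1→Ref: bottleneck 2, flow now 33.
Augment Well→P2→P1→Ref: bottleneck 1, flow now 34.
Augment Well→M3→P4→M4→Ref: bottleneck 6, flow now 40.
Augment Well→P2→P1→M3→P4→M4→Ref: bottleneck 2, flow now 42. (uses reverse residual edge)
No augmenting path remains; maximum flow = 42.
In the residual graph, reachable from Well: {Well, P2, P1}.
Min-cut edges: Well→M3 (10), Well→P4 (5), Well→P3 (4), Well→Ref (10), P2→Ref (2), P1→Ref (11); capacity 10 + 5 + 4 + 10 + 2 + 11 = 42.
Cut capacity 43 exceeds the max flow 42, so it is not minimum.

No — its capacity is 43, but the minimum cut has capacity 42.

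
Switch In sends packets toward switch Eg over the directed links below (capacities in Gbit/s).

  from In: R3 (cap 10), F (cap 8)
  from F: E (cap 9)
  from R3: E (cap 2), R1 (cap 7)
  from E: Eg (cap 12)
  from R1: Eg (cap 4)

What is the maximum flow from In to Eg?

Augment In→F→E→Eg: bottleneck 8, flow now 8.
Augment In→R3→E→Eg: bottleneck 2, flow now 10.
Augment In→R3→R1→Eg: bottleneck 4, flow now 14.
No augmenting path remains; maximum flow = 14.
In the residual graph, reachable from In: {In, R3, R1}.
Min-cut edges: In→F (8), R3→E (2), R1→Eg (4); capacity 8 + 2 + 4 = 14.
This cut is saturated, so no flow can exceed 14.

14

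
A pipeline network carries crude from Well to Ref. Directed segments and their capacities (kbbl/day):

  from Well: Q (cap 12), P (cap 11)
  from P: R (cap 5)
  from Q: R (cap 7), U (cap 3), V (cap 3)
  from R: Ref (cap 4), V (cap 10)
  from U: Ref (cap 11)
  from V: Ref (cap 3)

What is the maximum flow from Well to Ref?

Augment Well→P→R→Ref: bottleneck 4, flow now 4.
Augment Well→Q→U→Ref: bottleneck 3, flow now 7.
Augment Well→Q→V→Ref: bottleneck 3, flow now 10.
No augmenting path remains; maximum flow = 10.
In the residual graph, reachable from Well: {Well, P, Q, R, V}.
Min-cut edges: Q→U (3), R→Ref (4), V→Ref (3); capacity 3 + 4 + 3 = 10.
This cut is saturated, so no flow can exceed 10.

10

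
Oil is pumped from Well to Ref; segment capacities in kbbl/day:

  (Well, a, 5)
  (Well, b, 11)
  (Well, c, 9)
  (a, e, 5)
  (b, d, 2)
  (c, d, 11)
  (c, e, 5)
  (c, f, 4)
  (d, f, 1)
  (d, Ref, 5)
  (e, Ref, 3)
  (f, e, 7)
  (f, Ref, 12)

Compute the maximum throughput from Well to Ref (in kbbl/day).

Augment Well→a→e→Ref: bottleneck 3, flow now 3.
Augment Well→b→d→Ref: bottleneck 2, flow now 5.
Augment Well→c→d→Ref: bottleneck 3, flow now 8.
Augment Well→c→f→Ref: bottleneck 4, flow now 12.
Augment Well→c→d→f→Ref: bottleneck 1, flow now 13.
No augmenting path remains; maximum flow = 13.
In the residual graph, reachable from Well: {Well, a, b, c, d, e}.
Min-cut edges: c→f (4), d→f (1), d→Ref (5), e→Ref (3); capacity 4 + 1 + 5 + 3 = 13.
This cut is saturated, so no flow can exceed 13.

13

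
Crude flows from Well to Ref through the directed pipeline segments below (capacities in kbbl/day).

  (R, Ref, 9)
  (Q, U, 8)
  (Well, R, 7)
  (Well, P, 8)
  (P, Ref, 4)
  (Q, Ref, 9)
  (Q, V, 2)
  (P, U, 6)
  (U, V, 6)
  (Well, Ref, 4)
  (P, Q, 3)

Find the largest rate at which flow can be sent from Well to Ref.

18

Augment Well→Ref: bottleneck 4, flow now 4.
Augment Well→P→Ref: bottleneck 4, flow now 8.
Augment Well→R→Ref: bottleneck 7, flow now 15.
Augment Well→P→Q→Ref: bottleneck 3, flow now 18.
No augmenting path remains; maximum flow = 18.
In the residual graph, reachable from Well: {Well, P, U, V}.
Min-cut edges: Well→R (7), Well→Ref (4), P→Q (3), P→Ref (4); capacity 7 + 4 + 3 + 4 = 18.
This cut is saturated, so no flow can exceed 18.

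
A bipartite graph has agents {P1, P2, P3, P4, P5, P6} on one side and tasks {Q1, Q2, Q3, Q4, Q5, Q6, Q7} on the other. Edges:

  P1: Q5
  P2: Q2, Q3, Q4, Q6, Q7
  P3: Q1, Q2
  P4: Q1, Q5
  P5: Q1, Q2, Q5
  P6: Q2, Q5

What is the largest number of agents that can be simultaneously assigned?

Unit-capacity flow: source→left, listed edges, right→sink; max matching = max flow.
Augmenting path P1→Q5 (+1); matched 1.
Augmenting path P2→Q2 (+1); matched 2.
Augmenting path P3→Q1 (+1); matched 3.
Augmenting path P5→Q2→P2→Q3 (+1); matched 4.
No augmenting path remains; maximum matching = 4.
König certificate: {P2, Q1, Q2, Q5} is a vertex cover of size 4 (every listed pair touches it), so no matching can be larger.

4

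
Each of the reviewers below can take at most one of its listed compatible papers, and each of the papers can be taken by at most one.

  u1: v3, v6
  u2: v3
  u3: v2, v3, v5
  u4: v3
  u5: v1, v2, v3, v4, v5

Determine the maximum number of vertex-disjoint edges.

Unit-capacity flow: source→left, listed edges, right→sink; max matching = max flow.
Augmenting path u1→v3 (+1); matched 1.
Augmenting path u3→v2 (+1); matched 2.
Augmenting path u5→v1 (+1); matched 3.
Augmenting path u2→v3→u1→v6 (+1); matched 4.
No augmenting path remains; maximum matching = 4.
König certificate: {u1, u3, u5, v3} is a vertex cover of size 4 (every listed pair touches it), so no matching can be larger.

4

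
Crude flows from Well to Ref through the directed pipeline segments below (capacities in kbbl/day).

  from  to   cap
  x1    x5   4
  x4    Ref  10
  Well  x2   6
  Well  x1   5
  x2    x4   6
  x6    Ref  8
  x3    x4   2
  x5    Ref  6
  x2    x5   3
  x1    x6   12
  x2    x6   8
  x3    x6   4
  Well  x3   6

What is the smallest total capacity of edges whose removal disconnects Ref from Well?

17

Augment Well→x1→x5→Ref: bottleneck 4, flow now 4.
Augment Well→x1→x6→Ref: bottleneck 1, flow now 5.
Augment Well→x2→x4→Ref: bottleneck 6, flow now 11.
Augment Well→x3→x4→Ref: bottleneck 2, flow now 13.
Augment Well→x3→x6→Ref: bottleneck 4, flow now 17.
No augmenting path remains; maximum flow = 17.
By max-flow min-cut, the minimum cut capacity equals the max flow.
In the residual graph, reachable from Well: {Well}.
Min-cut edges: Well→x1 (5), Well→x2 (6), Well→x3 (6); capacity 5 + 6 + 6 = 17.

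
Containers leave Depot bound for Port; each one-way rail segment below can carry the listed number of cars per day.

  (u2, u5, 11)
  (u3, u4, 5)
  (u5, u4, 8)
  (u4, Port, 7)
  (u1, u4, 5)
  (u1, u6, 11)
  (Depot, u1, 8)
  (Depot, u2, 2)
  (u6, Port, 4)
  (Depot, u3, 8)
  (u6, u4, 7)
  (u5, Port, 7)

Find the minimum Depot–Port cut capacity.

13

Augment Depot→u1→u4→Port: bottleneck 5, flow now 5.
Augment Depot→u1→u6→Port: bottleneck 3, flow now 8.
Augment Depot→u2→u5→Port: bottleneck 2, flow now 10.
Augment Depot→u3→u4→Port: bottleneck 2, flow now 12.
Augment Depot→u3→u4→u1→u6→Port: bottleneck 1, flow now 13. (uses reverse residual edge)
No augmenting path remains; maximum flow = 13.
By max-flow min-cut, the minimum cut capacity equals the max flow.
In the residual graph, reachable from Depot: {Depot, u1, u3, u4, u6}.
Min-cut edges: Depot→u2 (2), u4→Port (7), u6→Port (4); capacity 2 + 7 + 4 = 13.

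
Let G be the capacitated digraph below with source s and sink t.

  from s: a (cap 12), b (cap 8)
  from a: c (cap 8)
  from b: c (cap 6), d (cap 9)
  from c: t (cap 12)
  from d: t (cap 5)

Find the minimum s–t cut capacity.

16

Augment s→a→c→t: bottleneck 8, flow now 8.
Augment s→b→c→t: bottleneck 4, flow now 12.
Augment s→b→d→t: bottleneck 4, flow now 16.
No augmenting path remains; maximum flow = 16.
By max-flow min-cut, the minimum cut capacity equals the max flow.
In the residual graph, reachable from s: {s, a}.
Min-cut edges: s→b (8), a→c (8); capacity 8 + 8 = 16.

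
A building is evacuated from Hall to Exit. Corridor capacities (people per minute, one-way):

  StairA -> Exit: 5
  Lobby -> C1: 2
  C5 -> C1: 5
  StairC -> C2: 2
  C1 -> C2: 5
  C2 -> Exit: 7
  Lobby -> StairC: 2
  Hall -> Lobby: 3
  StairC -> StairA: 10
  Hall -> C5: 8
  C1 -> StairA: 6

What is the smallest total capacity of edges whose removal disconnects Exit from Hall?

Augment Hall→Lobby→StairC→C2→Exit: bottleneck 2, flow now 2.
Augment Hall→Lobby→C1→C2→Exit: bottleneck 1, flow now 3.
Augment Hall→C5→C1→C2→Exit: bottleneck 4, flow now 7.
Augment Hall→C5→C1→StairA→Exit: bottleneck 1, flow now 8.
No augmenting path remains; maximum flow = 8.
By max-flow min-cut, the minimum cut capacity equals the max flow.
In the residual graph, reachable from Hall: {Hall, C5}.
Min-cut edges: Hall→Lobby (3), C5→C1 (5); capacity 3 + 5 = 8.

8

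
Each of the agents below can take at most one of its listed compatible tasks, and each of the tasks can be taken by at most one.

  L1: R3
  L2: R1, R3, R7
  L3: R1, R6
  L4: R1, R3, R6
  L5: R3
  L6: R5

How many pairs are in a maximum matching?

5

Unit-capacity flow: source→left, listed edges, right→sink; max matching = max flow.
Augmenting path L1→R3 (+1); matched 1.
Augmenting path L2→R1 (+1); matched 2.
Augmenting path L3→R6 (+1); matched 3.
Augmenting path L6→R5 (+1); matched 4.
Augmenting path L4→R1→L2→R7 (+1); matched 5.
No augmenting path remains; maximum matching = 5.
König certificate: {L2, L3, L4, L6, R3} is a vertex cover of size 5 (every listed pair touches it), so no matching can be larger.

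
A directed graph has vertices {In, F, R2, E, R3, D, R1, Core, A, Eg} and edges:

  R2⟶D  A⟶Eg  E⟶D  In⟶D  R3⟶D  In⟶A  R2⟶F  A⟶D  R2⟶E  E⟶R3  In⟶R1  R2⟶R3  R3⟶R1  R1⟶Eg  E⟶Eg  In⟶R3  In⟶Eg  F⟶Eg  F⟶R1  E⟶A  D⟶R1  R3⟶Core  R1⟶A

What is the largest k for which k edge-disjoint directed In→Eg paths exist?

Assign every edge capacity 1; by Menger, the answer equals the max flow.
Path In→Eg (+1); total 1.
Path In→R1→Eg (+1); total 2.
Path In→A→Eg (+1); total 3.
No residual In→Eg path; max flow = 3.
Certifying cut of size 3: {A→Eg, In→Eg, R1→Eg}.

3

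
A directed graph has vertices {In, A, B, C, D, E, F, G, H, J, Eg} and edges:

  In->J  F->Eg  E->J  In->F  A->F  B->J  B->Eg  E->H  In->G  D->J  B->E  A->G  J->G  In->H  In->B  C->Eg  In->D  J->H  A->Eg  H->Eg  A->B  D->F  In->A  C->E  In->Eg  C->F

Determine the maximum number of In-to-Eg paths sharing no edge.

5

Assign every edge capacity 1; by Menger, the answer equals the max flow.
Path In→Eg (+1); total 1.
Path In→A→Eg (+1); total 2.
Path In→B→Eg (+1); total 3.
Path In→F→Eg (+1); total 4.
Path In→H→Eg (+1); total 5.
No residual In→Eg path; max flow = 5.
Certifying cut of size 5: {F→Eg, H→Eg, In→A, In→B, In→Eg}.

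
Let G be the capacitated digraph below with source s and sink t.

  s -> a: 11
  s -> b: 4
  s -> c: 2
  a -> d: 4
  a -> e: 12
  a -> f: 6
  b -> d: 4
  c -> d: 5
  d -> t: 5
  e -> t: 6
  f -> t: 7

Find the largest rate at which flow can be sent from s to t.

16

Augment s→a→d→t: bottleneck 4, flow now 4.
Augment s→a→e→t: bottleneck 6, flow now 10.
Augment s→a→f→t: bottleneck 1, flow now 11.
Augment s→b→d→t: bottleneck 1, flow now 12.
Augment s→b→d→a→f→t: bottleneck 3, flow now 15. (uses reverse residual edge)
Augment s→c→d→a→f→t: bottleneck 1, flow now 16. (uses reverse residual edge)
No augmenting path remains; maximum flow = 16.
In the residual graph, reachable from s: {s, b, c, d}.
Min-cut edges: s→a (11), d→t (5); capacity 11 + 5 = 16.
This cut is saturated, so no flow can exceed 16.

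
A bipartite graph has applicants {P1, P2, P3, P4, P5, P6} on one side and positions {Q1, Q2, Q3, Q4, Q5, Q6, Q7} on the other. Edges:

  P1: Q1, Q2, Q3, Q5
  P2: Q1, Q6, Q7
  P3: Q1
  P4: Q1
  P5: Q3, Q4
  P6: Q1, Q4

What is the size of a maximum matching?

Unit-capacity flow: source→left, listed edges, right→sink; max matching = max flow.
Augmenting path P1→Q1 (+1); matched 1.
Augmenting path P2→Q6 (+1); matched 2.
Augmenting path P5→Q3 (+1); matched 3.
Augmenting path P6→Q4 (+1); matched 4.
Augmenting path P3→Q1→P1→Q2 (+1); matched 5.
No augmenting path remains; maximum matching = 5.
König certificate: {P1, P2, P5, P6, Q1} is a vertex cover of size 5 (every listed pair touches it), so no matching can be larger.

5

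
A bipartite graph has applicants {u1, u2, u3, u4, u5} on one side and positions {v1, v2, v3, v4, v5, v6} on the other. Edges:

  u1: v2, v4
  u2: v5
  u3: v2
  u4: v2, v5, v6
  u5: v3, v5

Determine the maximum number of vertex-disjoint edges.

5

Unit-capacity flow: source→left, listed edges, right→sink; max matching = max flow.
Augmenting path u1→v2 (+1); matched 1.
Augmenting path u2→v5 (+1); matched 2.
Augmenting path u4→v6 (+1); matched 3.
Augmenting path u5→v3 (+1); matched 4.
Augmenting path u3→v2→u1→v4 (+1); matched 5.
No augmenting path remains; maximum matching = 5.
König certificate: {u1, u2, u3, u4, u5} is a vertex cover of size 5 (every listed pair touches it), so no matching can be larger.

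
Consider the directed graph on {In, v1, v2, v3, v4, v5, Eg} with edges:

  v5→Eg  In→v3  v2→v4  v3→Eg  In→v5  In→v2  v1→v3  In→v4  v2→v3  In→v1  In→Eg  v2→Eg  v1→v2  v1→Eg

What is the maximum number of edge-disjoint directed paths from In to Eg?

Assign every edge capacity 1; by Menger, the answer equals the max flow.
Path In→Eg (+1); total 1.
Path In→v1→Eg (+1); total 2.
Path In→v2→Eg (+1); total 3.
Path In→v3→Eg (+1); total 4.
Path In→v5→Eg (+1); total 5.
No residual In→Eg path; max flow = 5.
Certifying cut of size 5: {In→Eg, In→v1, In→v2, In→v3, In→v5}.

5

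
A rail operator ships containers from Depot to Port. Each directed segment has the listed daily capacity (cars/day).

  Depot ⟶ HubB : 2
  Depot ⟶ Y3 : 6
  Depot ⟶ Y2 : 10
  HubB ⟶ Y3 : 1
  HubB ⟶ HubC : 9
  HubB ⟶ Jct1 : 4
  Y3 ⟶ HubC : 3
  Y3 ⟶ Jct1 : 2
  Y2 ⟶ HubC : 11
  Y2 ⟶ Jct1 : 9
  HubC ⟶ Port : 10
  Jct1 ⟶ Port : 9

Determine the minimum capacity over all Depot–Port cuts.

17

Augment Depot→HubB→HubC→Port: bottleneck 2, flow now 2.
Augment Depot→Y3→HubC→Port: bottleneck 3, flow now 5.
Augment Depot→Y3→Jct1→Port: bottleneck 2, flow now 7.
Augment Depot→Y2→HubC→Port: bottleneck 5, flow now 12.
Augment Depot→Y2→Jct1→Port: bottleneck 5, flow now 17.
No augmenting path remains; maximum flow = 17.
By max-flow min-cut, the minimum cut capacity equals the max flow.
In the residual graph, reachable from Depot: {Depot, Y3}.
Min-cut edges: Depot→HubB (2), Depot→Y2 (10), Y3→HubC (3), Y3→Jct1 (2); capacity 2 + 10 + 3 + 2 = 17.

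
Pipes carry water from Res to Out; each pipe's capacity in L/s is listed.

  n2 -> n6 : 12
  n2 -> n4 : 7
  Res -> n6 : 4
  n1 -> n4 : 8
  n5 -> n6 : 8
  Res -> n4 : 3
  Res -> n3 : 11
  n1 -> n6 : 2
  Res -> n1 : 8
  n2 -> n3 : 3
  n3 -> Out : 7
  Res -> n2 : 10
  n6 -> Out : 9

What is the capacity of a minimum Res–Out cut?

Augment Res→n3→Out: bottleneck 7, flow now 7.
Augment Res→n6→Out: bottleneck 4, flow now 11.
Augment Res→n1→n6→Out: bottleneck 2, flow now 13.
Augment Res→n2→n6→Out: bottleneck 3, flow now 16.
No augmenting path remains; maximum flow = 16.
By max-flow min-cut, the minimum cut capacity equals the max flow.
In the residual graph, reachable from Res: {Res, n1, n2, n3, n4, n6}.
Min-cut edges: n3→Out (7), n6→Out (9); capacity 7 + 9 = 16.

16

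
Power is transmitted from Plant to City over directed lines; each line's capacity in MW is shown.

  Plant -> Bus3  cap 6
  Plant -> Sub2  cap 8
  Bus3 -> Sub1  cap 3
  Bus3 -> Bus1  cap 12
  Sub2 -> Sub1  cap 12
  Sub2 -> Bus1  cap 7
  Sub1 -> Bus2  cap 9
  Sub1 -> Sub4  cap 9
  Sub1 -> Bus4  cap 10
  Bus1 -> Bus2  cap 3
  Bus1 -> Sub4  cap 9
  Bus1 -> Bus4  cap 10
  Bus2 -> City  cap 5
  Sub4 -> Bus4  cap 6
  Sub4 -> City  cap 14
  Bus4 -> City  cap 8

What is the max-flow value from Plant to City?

Augment Plant→Bus3→Sub1→Bus2→City: bottleneck 3, flow now 3.
Augment Plant→Bus3→Bus1→Bus2→City: bottleneck 2, flow now 5.
Augment Plant→Bus3→Bus1→Sub4→City: bottleneck 1, flow now 6.
Augment Plant→Sub2→Sub1→Sub4→City: bottleneck 8, flow now 14.
No augmenting path remains; maximum flow = 14.
In the residual graph, reachable from Plant: {Plant}.
Min-cut edges: Plant→Bus3 (6), Plant→Sub2 (8); capacity 6 + 8 = 14.
This cut is saturated, so no flow can exceed 14.

14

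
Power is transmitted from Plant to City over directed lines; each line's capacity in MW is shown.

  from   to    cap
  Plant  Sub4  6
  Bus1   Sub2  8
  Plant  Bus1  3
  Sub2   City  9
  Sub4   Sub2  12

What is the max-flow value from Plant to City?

Augment Plant→Sub4→Sub2→City: bottleneck 6, flow now 6.
Augment Plant→Bus1→Sub2→City: bottleneck 3, flow now 9.
No augmenting path remains; maximum flow = 9.
In the residual graph, reachable from Plant: {Plant}.
Min-cut edges: Plant→Sub4 (6), Plant→Bus1 (3); capacity 6 + 3 = 9.
This cut is saturated, so no flow can exceed 9.

9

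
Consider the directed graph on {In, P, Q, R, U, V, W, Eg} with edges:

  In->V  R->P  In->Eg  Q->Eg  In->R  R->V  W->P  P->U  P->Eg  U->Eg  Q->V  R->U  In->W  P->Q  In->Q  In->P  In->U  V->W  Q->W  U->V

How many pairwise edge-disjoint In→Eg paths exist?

Assign every edge capacity 1; by Menger, the answer equals the max flow.
Path In→Eg (+1); total 1.
Path In→P→Eg (+1); total 2.
Path In→Q→Eg (+1); total 3.
Path In→U→Eg (+1); total 4.
No residual In→Eg path; max flow = 4.
Certifying cut of size 4: {In→Eg, P→Eg, Q→Eg, U→Eg}.

4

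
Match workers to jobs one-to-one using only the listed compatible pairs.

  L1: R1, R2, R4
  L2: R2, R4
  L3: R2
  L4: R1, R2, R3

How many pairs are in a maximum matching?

4

Unit-capacity flow: source→left, listed edges, right→sink; max matching = max flow.
Augmenting path L1→R1 (+1); matched 1.
Augmenting path L2→R2 (+1); matched 2.
Augmenting path L4→R3 (+1); matched 3.
Augmenting path L3→R2→L2→R4 (+1); matched 4.
No augmenting path remains; maximum matching = 4.
König certificate: {L1, L2, L3, L4} is a vertex cover of size 4 (every listed pair touches it), so no matching can be larger.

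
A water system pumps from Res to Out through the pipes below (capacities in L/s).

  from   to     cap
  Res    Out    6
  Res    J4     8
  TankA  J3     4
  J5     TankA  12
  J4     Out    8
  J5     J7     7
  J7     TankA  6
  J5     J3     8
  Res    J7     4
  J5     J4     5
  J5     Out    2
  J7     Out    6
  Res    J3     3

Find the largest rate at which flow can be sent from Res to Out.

Augment Res→Out: bottleneck 6, flow now 6.
Augment Res→J7→Out: bottleneck 4, flow now 10.
Augment Res→J4→Out: bottleneck 8, flow now 18.
No augmenting path remains; maximum flow = 18.
In the residual graph, reachable from Res: {Res, J3}.
Min-cut edges: Res→J7 (4), Res→J4 (8), Res→Out (6); capacity 4 + 8 + 6 = 18.
This cut is saturated, so no flow can exceed 18.

18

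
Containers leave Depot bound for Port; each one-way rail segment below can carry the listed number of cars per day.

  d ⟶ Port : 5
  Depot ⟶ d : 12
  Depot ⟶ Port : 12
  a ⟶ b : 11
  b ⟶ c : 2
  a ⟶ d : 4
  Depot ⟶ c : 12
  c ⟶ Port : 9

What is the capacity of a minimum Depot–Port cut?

26

Augment Depot→Port: bottleneck 12, flow now 12.
Augment Depot→c→Port: bottleneck 9, flow now 21.
Augment Depot→d→Port: bottleneck 5, flow now 26.
No augmenting path remains; maximum flow = 26.
By max-flow min-cut, the minimum cut capacity equals the max flow.
In the residual graph, reachable from Depot: {Depot, c, d}.
Min-cut edges: Depot→Port (12), c→Port (9), d→Port (5); capacity 12 + 9 + 5 = 26.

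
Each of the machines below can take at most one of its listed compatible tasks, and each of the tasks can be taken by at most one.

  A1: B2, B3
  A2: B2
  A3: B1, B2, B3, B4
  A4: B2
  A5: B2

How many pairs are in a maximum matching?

3

Unit-capacity flow: source→left, listed edges, right→sink; max matching = max flow.
Augmenting path A1→B2 (+1); matched 1.
Augmenting path A3→B1 (+1); matched 2.
Augmenting path A2→B2→A1→B3 (+1); matched 3.
No augmenting path remains; maximum matching = 3.
König certificate: {A1, A3, B2} is a vertex cover of size 3 (every listed pair touches it), so no matching can be larger.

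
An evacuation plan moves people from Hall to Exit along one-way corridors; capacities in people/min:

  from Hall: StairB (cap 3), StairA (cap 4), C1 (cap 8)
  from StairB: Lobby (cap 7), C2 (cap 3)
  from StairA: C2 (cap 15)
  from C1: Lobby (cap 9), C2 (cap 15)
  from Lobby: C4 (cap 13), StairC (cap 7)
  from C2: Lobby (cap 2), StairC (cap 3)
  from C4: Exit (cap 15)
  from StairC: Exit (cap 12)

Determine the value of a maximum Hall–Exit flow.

Augment Hall→StairB→Lobby→C4→Exit: bottleneck 3, flow now 3.
Augment Hall→StairA→C2→StairC→Exit: bottleneck 3, flow now 6.
Augment Hall→C1→Lobby→C4→Exit: bottleneck 8, flow now 14.
Augment Hall→StairA→C2→Lobby→C4→Exit: bottleneck 1, flow now 15.
No augmenting path remains; maximum flow = 15.
In the residual graph, reachable from Hall: {Hall}.
Min-cut edges: Hall→StairB (3), Hall→StairA (4), Hall→C1 (8); capacity 3 + 4 + 8 = 15.
This cut is saturated, so no flow can exceed 15.

15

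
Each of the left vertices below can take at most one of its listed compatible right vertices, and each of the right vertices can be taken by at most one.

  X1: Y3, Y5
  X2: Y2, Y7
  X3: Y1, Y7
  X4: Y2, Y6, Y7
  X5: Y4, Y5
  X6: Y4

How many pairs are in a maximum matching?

6

Unit-capacity flow: source→left, listed edges, right→sink; max matching = max flow.
Augmenting path X1→Y3 (+1); matched 1.
Augmenting path X2→Y2 (+1); matched 2.
Augmenting path X3→Y1 (+1); matched 3.
Augmenting path X4→Y6 (+1); matched 4.
Augmenting path X5→Y4 (+1); matched 5.
Augmenting path X6→Y4→X5→Y5 (+1); matched 6.
No augmenting path remains; maximum matching = 6.
König certificate: {X1, X2, X3, X4, X5, X6} is a vertex cover of size 6 (every listed pair touches it), so no matching can be larger.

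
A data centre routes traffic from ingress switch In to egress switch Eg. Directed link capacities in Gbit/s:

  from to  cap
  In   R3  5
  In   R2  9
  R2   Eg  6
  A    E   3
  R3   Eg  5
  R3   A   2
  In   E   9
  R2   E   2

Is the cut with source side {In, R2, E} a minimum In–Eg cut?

Given cut capacity: 5 + 6 = 11.
Augment In→R3→Eg: bottleneck 5, flow now 5.
Augment In→R2→Eg: bottleneck 6, flow now 11.
No augmenting path remains; maximum flow = 11.
Cut capacity 11 equals the max flow, so it is a minimum cut.

Yes — it is a minimum cut (capacity 11).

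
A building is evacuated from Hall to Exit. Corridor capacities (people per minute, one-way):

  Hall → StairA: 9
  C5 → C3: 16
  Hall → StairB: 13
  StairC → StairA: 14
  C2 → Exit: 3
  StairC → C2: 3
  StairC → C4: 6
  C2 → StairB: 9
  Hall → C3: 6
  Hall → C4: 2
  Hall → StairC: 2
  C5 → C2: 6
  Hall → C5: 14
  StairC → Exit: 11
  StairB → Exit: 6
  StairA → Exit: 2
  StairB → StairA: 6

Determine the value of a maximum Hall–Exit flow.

Augment Hall→StairC→Exit: bottleneck 2, flow now 2.
Augment Hall→StairB→Exit: bottleneck 6, flow now 8.
Augment Hall→StairA→Exit: bottleneck 2, flow now 10.
Augment Hall→C5→C2→Exit: bottleneck 3, flow now 13.
No augmenting path remains; maximum flow = 13.
In the residual graph, reachable from Hall: {Hall, C5, C2, StairB, C4, StairA, C3}.
Min-cut edges: Hall→StairC (2), C2→Exit (3), StairB→Exit (6), StairA→Exit (2); capacity 2 + 3 + 6 + 2 = 13.
This cut is saturated, so no flow can exceed 13.

13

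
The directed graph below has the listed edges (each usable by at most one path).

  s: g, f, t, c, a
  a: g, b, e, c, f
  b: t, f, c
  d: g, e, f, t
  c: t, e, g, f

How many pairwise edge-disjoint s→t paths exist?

Assign every edge capacity 1; by Menger, the answer equals the max flow.
Path s→t (+1); total 1.
Path s→c→t (+1); total 2.
Path s→a→b→t (+1); total 3.
No residual s→t path; max flow = 3.
Certifying cut of size 3: {s→a, s→c, s→t}.

3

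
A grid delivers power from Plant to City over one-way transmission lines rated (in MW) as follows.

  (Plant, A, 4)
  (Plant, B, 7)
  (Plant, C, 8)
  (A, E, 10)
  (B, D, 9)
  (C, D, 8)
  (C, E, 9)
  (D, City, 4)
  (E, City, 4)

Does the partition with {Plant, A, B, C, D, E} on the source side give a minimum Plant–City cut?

Given cut capacity: 4 + 4 = 8.
Augment Plant→A→E→City: bottleneck 4, flow now 4.
Augment Plant→B→D→City: bottleneck 4, flow now 8.
No augmenting path remains; maximum flow = 8.
Cut capacity 8 equals the max flow, so it is a minimum cut.

Yes — it is a minimum cut (capacity 8).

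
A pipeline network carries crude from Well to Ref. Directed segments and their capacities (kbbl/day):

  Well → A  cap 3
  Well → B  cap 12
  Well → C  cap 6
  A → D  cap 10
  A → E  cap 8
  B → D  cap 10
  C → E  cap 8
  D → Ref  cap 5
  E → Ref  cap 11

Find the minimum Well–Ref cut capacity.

14

Augment Well→A→D→Ref: bottleneck 3, flow now 3.
Augment Well→B→D→Ref: bottleneck 2, flow now 5.
Augment Well→C→E→Ref: bottleneck 6, flow now 11.
Augment Well→B→D→A→E→Ref: bottleneck 3, flow now 14. (uses reverse residual edge)
No augmenting path remains; maximum flow = 14.
By max-flow min-cut, the minimum cut capacity equals the max flow.
In the residual graph, reachable from Well: {Well, B, D}.
Min-cut edges: Well→A (3), Well→C (6), D→Ref (5); capacity 3 + 6 + 5 = 14.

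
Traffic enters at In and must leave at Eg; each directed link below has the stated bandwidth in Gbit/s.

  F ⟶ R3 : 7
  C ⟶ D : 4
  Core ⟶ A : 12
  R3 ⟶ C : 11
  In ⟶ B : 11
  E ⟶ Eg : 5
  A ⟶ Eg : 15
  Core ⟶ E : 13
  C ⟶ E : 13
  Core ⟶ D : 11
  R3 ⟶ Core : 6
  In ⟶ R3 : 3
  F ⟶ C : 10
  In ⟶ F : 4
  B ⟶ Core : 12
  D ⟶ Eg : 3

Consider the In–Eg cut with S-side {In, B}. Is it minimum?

No — its capacity is 19, but the minimum cut has capacity 18.

Given cut capacity: 4 + 3 + 12 = 19.
Augment In→F→C→D→Eg: bottleneck 3, flow now 3.
Augment In→F→C→E→Eg: bottleneck 1, flow now 4.
Augment In→R3→Core→E→Eg: bottleneck 3, flow now 7.
Augment In→B→Core→E→Eg: bottleneck 1, flow now 8.
Augment In→B→Core→A→Eg: bottleneck 10, flow now 18.
No augmenting path remains; maximum flow = 18.
In the residual graph, reachable from In: {In}.
Min-cut edges: In→F (4), In→R3 (3), In→B (11); capacity 4 + 3 + 11 = 18.
Cut capacity 19 exceeds the max flow 18, so it is not minimum.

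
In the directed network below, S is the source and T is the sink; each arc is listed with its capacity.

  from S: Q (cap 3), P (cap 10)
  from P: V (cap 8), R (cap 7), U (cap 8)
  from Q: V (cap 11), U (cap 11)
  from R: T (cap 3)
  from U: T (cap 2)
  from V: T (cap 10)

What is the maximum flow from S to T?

13

Augment S→P→R→T: bottleneck 3, flow now 3.
Augment S→P→U→T: bottleneck 2, flow now 5.
Augment S→P→V→T: bottleneck 5, flow now 10.
Augment S→Q→V→T: bottleneck 3, flow now 13.
No augmenting path remains; maximum flow = 13.
In the residual graph, reachable from S: {S}.
Min-cut edges: S→P (10), S→Q (3); capacity 10 + 3 = 13.
This cut is saturated, so no flow can exceed 13.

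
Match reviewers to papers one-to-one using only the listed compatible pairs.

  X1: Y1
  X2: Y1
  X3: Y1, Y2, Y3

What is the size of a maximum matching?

Unit-capacity flow: source→left, listed edges, right→sink; max matching = max flow.
Augmenting path X1→Y1 (+1); matched 1.
Augmenting path X3→Y2 (+1); matched 2.
No augmenting path remains; maximum matching = 2.
König certificate: {X3, Y1} is a vertex cover of size 2 (every listed pair touches it), so no matching can be larger.

2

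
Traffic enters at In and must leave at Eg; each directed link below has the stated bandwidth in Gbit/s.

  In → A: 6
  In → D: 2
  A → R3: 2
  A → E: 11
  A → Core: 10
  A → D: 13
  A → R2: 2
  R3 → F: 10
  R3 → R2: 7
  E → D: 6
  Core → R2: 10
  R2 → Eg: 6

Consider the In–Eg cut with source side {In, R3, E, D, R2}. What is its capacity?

Edges leaving {In, R3, E, D, R2}: In→A (6), R3→F (10), R2→Eg (6).
Cut capacity = 6 + 10 + 6 = 22.

22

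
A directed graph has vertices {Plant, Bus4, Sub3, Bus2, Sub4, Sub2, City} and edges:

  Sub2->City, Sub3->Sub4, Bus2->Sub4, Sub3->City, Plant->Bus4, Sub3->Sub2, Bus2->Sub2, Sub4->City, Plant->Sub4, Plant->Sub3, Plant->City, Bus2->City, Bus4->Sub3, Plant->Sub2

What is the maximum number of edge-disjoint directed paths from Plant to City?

Assign every edge capacity 1; by Menger, the answer equals the max flow.
Path Plant→City (+1); total 1.
Path Plant→Sub3→City (+1); total 2.
Path Plant→Sub4→City (+1); total 3.
Path Plant→Sub2→City (+1); total 4.
No residual Plant→City path; max flow = 4.
Certifying cut of size 4: {Plant→City, Sub2→City, Sub3→City, Sub4→City}.

4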